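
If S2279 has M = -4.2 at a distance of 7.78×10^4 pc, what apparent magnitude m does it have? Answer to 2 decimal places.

15.25

m = M + 5 log₁₀(d/10 pc) = -4.2 + 5 log₁₀(7.78×10^4/10)
  = -4.2 + 5 × 3.891 = -4.2 + 19.45 = 15.25.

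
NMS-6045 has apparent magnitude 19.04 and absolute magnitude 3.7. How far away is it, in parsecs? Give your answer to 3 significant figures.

1.17×10^4 pc

m − M = 5 log₁₀(d/10 pc)
19.04 − (3.7) = 15.34 = 5 log₁₀(d/10)
d = 10 × 10^(15.34/5) = 10 × 10^3.068 = 1.169×10^4 pc.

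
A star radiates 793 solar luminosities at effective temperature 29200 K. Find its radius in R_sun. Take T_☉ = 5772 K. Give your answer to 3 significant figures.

R/R_☉ = √(L/L_☉) / (T/T_☉)² = √(793) / (5.059)²
       = 28.16 / 25.59 = 1.100.

1.10 R_sun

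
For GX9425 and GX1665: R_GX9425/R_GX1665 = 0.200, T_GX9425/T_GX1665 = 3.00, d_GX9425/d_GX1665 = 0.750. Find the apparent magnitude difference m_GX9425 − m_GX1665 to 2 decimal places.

L_GX9425/L_GX1665 = (0.200)²(3.00)⁴ = 3.240.
F_GX9425/F_GX1665 = (L_GX9425/L_GX1665)/(d_GX9425/d_GX1665)² = 3.240/0.5625 = 5.760.
m_GX9425 − m_GX1665 = −2.5 log₁₀(5.760) = -1.90.

-1.90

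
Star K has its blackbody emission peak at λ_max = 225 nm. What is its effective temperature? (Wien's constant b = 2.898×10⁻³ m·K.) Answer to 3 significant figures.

1.29×10^4 K

T = b/λ_max = 2.898×10⁻³ / (225×10⁻⁹) = 1.288×10^4 K.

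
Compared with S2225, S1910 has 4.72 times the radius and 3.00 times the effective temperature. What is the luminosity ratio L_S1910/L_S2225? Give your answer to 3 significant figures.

From the Stefan–Boltzmann law, L ∝ R²T⁴, so
L_S1910/L_S2225 = (R_S1910/R_S2225)² (T_S1910/T_S2225)⁴ = (4.72)² × (3.00)⁴ = 22.28 × 81.00 = 1805.

1.80×10^3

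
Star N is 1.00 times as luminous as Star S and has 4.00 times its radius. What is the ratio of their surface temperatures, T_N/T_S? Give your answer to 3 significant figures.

L ∝ R²T⁴ gives T ∝ (L/R²)^(1/4), so
T_N/T_S = (1.00 / 4.00²)^(1/4) = (0.06250)^(1/4) = 0.5000.

0.500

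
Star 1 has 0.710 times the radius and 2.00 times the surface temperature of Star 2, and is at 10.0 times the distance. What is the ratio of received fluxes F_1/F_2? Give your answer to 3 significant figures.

L_1/L_2 = (R_1/R_2)²(T_1/T_2)⁴ = (0.710)² × (2.00)⁴ = 8.066.
F_1/F_2 = (L_1/L_2)/(d_1/d_2)² = 8.066 / (10.0)² = 0.08066.

0.0807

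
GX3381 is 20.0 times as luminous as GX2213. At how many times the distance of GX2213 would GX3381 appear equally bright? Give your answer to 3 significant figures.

4.47

Equal flux requires L_GX3381/d_GX3381² = L_GX2213/d_GX2213², so d_GX3381/d_GX2213 = √(L_GX3381/L_GX2213)
= √(20.0) = 4.472.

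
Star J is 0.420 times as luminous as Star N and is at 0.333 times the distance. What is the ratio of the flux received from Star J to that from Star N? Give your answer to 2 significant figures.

F = L/(4πd²), so F_J/F_N = (L_J/L_N) / (d_J/d_N)²
= 0.420 / (0.333)² = 0.420 / 0.1109 = 3.788.

3.8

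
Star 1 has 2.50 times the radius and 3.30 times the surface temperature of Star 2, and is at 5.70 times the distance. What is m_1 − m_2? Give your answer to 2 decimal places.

-3.40

L_1/L_2 = (2.50)²(3.30)⁴ = 741.2.
F_1/F_2 = (L_1/L_2)/(d_1/d_2)² = 741.2/32.49 = 22.81.
m_1 − m_2 = −2.5 log₁₀(22.81) = -3.40.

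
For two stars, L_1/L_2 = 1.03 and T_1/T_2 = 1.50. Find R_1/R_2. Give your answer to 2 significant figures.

L ∝ R²T⁴ gives R ∝ √L / T², so
R_1/R_2 = √(1.03) / (1.50)² = 1.015 / 2.250 = 0.4511.

0.45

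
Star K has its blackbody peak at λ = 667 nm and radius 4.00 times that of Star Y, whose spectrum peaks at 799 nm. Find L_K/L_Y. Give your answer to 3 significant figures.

Wien's law gives T ∝ 1/λ_max, so T_K/T_Y = λ_Y/λ_K = 799/667 = 1.198.
Then L ∝ R²T⁴ gives L_K/L_Y = (4.00)² × (1.198)⁴ = 16.00 × 2.059 = 32.95.

32.9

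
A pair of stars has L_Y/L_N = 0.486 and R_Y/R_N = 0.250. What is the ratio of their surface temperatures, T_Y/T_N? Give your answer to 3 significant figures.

L ∝ R²T⁴ gives T ∝ (L/R²)^(1/4), so
T_Y/T_N = (0.486 / 0.250²)^(1/4) = (7.776)^(1/4) = 1.670.

1.67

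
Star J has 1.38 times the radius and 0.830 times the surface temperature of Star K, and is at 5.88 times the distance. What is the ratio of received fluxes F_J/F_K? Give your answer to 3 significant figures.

0.0261

L_J/L_K = (R_J/R_K)²(T_J/T_K)⁴ = (1.38)² × (0.830)⁴ = 0.9038.
F_J/F_K = (L_J/L_K)/(d_J/d_K)² = 0.9038 / (5.88)² = 0.02614.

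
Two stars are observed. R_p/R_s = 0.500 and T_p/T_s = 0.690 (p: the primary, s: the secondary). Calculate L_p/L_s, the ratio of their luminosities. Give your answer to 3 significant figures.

0.0567

From the Stefan–Boltzmann law, L ∝ R²T⁴, so
L_p/L_s = (R_p/R_s)² (T_p/T_s)⁴ = (0.500)² × (0.690)⁴ = 0.2500 × 0.2267 = 0.05667.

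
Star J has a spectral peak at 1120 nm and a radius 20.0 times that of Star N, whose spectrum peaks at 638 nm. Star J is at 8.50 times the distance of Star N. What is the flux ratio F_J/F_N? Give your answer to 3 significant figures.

0.583

Wien's law: T_J/T_N = λ_N/λ_J = 638/1120 = 0.5696.
L_J/L_N = (R_J/R_N)²(T_J/T_N)⁴ = (20.0)²(0.5696)⁴ = 42.12.
F_J/F_N = (L_J/L_N)/(d_J/d_N)² = 42.12/(8.50)² = 0.5830.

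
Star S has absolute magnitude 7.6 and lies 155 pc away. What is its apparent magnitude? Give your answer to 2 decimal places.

m = M + 5 log₁₀(d/10 pc) = 7.6 + 5 log₁₀(155/10)
  = 7.6 + 5 × 1.190 = 7.6 + 5.95 = 13.55.

13.55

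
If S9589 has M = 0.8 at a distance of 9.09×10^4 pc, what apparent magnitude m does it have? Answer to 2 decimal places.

m = M + 5 log₁₀(d/10 pc) = 0.8 + 5 log₁₀(9.09×10^4/10)
  = 0.8 + 5 × 3.959 = 0.8 + 19.79 = 20.59.

20.59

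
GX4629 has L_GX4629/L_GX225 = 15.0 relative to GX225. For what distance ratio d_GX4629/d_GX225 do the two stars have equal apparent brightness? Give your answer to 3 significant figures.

3.87

Equal flux requires L_GX4629/d_GX4629² = L_GX225/d_GX225², so d_GX4629/d_GX225 = √(L_GX4629/L_GX225)
= √(15.0) = 3.873.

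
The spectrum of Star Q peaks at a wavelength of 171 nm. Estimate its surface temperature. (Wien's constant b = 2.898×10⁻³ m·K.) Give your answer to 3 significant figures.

1.69×10^4 K

T = b/λ_max = 2.898×10⁻³ / (171×10⁻⁹) = 1.695×10^4 K.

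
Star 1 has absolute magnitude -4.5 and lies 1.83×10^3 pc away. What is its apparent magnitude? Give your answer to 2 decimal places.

6.81

m = M + 5 log₁₀(d/10 pc) = -4.5 + 5 log₁₀(1.83×10^3/10)
  = -4.5 + 5 × 2.262 = -4.5 + 11.31 = 6.81.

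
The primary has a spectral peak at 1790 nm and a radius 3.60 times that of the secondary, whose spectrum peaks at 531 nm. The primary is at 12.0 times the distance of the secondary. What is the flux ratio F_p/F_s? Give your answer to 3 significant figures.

6.97×10^-4

Wien's law: T_p/T_s = λ_s/λ_p = 531/1790 = 0.2966.
L_p/L_s = (R_p/R_s)²(T_p/T_s)⁴ = (3.60)²(0.2966)⁴ = 0.1004.
F_p/F_s = (L_p/L_s)/(d_p/d_s)² = 0.1004/(12.0)² = 6.970×10^-4.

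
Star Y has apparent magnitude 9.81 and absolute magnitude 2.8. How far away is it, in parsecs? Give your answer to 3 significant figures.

m − M = 5 log₁₀(d/10 pc)
9.81 − (2.8) = 7.01 = 5 log₁₀(d/10)
d = 10 × 10^(7.01/5) = 10 × 10^1.402 = 252.3 pc.

252 pc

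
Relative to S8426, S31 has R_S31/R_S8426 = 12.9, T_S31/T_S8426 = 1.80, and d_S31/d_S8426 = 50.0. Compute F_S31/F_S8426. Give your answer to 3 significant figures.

L_S31/L_S8426 = (R_S31/R_S8426)²(T_S31/T_S8426)⁴ = (12.9)² × (1.80)⁴ = 1747.
F_S31/F_S8426 = (L_S31/L_S8426)/(d_S31/d_S8426)² = 1747 / (50.0)² = 0.6988.

0.699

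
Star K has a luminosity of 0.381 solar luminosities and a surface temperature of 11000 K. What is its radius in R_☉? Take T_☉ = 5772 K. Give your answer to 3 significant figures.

0.170 R_☉

R/R_☉ = √(L/L_☉) / (T/T_☉)² = √(0.381) / (1.906)²
       = 0.6173 / 3.632 = 0.1700.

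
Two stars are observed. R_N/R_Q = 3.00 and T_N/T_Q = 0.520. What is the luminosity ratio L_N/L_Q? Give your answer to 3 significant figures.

0.658

From the Stefan–Boltzmann law, L ∝ R²T⁴, so
L_N/L_Q = (R_N/R_Q)² (T_N/T_Q)⁴ = (3.00)² × (0.520)⁴ = 9.000 × 0.07312 = 0.6580.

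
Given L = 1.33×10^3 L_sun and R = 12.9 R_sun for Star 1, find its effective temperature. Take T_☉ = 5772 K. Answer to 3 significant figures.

9.70×10^3 K

T/T_☉ = (L/L_☉)^(1/4) / (R/R_☉)^(1/2)
T = 5772 × (1.33×10^3)^(1/4) / √(12.9) = 5772 × 6.039 / 3.592 = 9705 K.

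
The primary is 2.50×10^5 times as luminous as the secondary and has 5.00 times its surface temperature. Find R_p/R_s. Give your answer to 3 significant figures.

L ∝ R²T⁴ gives R ∝ √L / T², so
R_p/R_s = √(2.50×10^5) / (5.00)² = 500.0 / 25.00 = 20.00.

20.0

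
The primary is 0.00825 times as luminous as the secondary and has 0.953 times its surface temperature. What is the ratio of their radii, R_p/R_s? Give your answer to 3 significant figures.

L ∝ R²T⁴ gives R ∝ √L / T², so
R_p/R_s = √(0.00825) / (0.953)² = 0.09083 / 0.9082 = 0.1000.

0.100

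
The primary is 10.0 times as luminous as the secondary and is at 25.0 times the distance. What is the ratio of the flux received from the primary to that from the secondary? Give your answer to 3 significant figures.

F = L/(4πd²), so F_p/F_s = (L_p/L_s) / (d_p/d_s)²
= 10.0 / (25.0)² = 10.0 / 625.0 = 0.01600.

0.0160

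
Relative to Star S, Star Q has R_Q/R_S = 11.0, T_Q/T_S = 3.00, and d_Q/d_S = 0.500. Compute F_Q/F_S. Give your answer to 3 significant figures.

L_Q/L_S = (R_Q/R_S)²(T_Q/T_S)⁴ = (11.0)² × (3.00)⁴ = 9801.
F_Q/F_S = (L_Q/L_S)/(d_Q/d_S)² = 9801 / (0.500)² = 3.920×10^4.

3.92×10^4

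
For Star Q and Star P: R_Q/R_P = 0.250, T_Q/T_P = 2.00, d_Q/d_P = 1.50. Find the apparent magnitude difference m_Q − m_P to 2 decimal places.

L_Q/L_P = (0.250)²(2.00)⁴ = 1.000.
F_Q/F_P = (L_Q/L_P)/(d_Q/d_P)² = 1.000/2.250 = 0.4444.
m_Q − m_P = −2.5 log₁₀(0.4444) = 0.88.

0.88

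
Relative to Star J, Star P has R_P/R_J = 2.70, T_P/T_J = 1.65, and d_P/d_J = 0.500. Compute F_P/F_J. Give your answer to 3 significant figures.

L_P/L_J = (R_P/R_J)²(T_P/T_J)⁴ = (2.70)² × (1.65)⁴ = 54.03.
F_P/F_J = (L_P/L_J)/(d_P/d_J)² = 54.03 / (0.500)² = 216.1.

216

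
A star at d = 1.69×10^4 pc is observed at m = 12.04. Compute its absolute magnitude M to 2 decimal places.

-4.10

M = m − 5 log₁₀(d/10 pc) = 12.04 − 5 log₁₀(1.69×10^4/10)
  = 12.04 − 5 × 3.228 = 12.04 − 16.14 = -4.10.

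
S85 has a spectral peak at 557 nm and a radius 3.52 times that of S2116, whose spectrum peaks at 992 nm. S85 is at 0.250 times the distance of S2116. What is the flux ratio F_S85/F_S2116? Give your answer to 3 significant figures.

Wien's law: T_S85/T_S2116 = λ_S2116/λ_S85 = 992/557 = 1.781.
L_S85/L_S2116 = (R_S85/R_S2116)²(T_S85/T_S2116)⁴ = (3.52)²(1.781)⁴ = 124.7.
F_S85/F_S2116 = (L_S85/L_S2116)/(d_S85/d_S2116)² = 124.7/(0.250)² = 1994.

1.99×10^3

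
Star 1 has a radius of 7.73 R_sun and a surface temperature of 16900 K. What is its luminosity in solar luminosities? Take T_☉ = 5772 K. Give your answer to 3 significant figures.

L/L_☉ = (R/R_☉)² (T/T_☉)⁴ = (7.73)² × (16900/5772)⁴
       = 59.75 × (2.928)⁴ = 59.75 × 73.49 = 4391.

4.39×10^3 solar luminosities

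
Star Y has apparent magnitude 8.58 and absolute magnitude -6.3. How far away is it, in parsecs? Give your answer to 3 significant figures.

9.46×10^3 pc

m − M = 5 log₁₀(d/10 pc)
8.58 − (-6.3) = 14.88 = 5 log₁₀(d/10)
d = 10 × 10^(14.88/5) = 10 × 10^2.976 = 9462 pc.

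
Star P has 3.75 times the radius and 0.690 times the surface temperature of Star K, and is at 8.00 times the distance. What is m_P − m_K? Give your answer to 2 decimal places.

3.26

L_P/L_K = (3.75)²(0.690)⁴ = 3.188.
F_P/F_K = (L_P/L_K)/(d_P/d_K)² = 3.188/64.00 = 0.04981.
m_P − m_K = −2.5 log₁₀(0.04981) = 3.26.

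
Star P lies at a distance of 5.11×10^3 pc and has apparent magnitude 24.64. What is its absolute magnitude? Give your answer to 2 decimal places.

11.10

M = m − 5 log₁₀(d/10 pc) = 24.64 − 5 log₁₀(5.11×10^3/10)
  = 24.64 − 5 × 2.708 = 24.64 − 13.54 = 11.10.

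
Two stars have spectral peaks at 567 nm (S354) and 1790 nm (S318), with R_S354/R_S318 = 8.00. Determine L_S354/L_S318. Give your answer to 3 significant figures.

6.36×10^3

Wien's law gives T ∝ 1/λ_max, so T_S354/T_S318 = λ_S318/λ_S354 = 1790/567 = 3.157.
Then L ∝ R²T⁴ gives L_S354/L_S318 = (8.00)² × (3.157)⁴ = 64.00 × 99.33 = 6357.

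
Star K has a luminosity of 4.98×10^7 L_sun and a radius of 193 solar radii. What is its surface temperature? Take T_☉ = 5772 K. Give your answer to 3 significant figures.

3.49×10^4 K

T/T_☉ = (L/L_☉)^(1/4) / (R/R_☉)^(1/2)
T = 5772 × (4.98×10^7)^(1/4) / √(193) = 5772 × 84.01 / 13.89 = 3.490×10^4 K.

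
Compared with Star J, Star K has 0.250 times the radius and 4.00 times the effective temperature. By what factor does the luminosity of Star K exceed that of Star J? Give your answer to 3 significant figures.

From the Stefan–Boltzmann law, L ∝ R²T⁴, so
L_K/L_J = (R_K/R_J)² (T_K/T_J)⁴ = (0.250)² × (4.00)⁴ = 0.06250 × 256.0 = 16.00.

16.0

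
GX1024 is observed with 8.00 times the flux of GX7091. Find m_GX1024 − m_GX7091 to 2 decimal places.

-2.26

m_GX1024 − m_GX7091 = −2.5 log₁₀(F_GX1024/F_GX7091) = −2.5 log₁₀(8.00) = −2.5 × (0.903) = -2.258.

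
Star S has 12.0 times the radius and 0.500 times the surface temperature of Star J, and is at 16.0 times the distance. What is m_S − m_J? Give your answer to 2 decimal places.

3.63

L_S/L_J = (12.0)²(0.500)⁴ = 9.000.
F_S/F_J = (L_S/L_J)/(d_S/d_J)² = 9.000/256.0 = 0.03516.
m_S − m_J = −2.5 log₁₀(0.03516) = 3.63.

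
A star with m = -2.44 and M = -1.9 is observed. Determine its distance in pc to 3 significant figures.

m − M = 5 log₁₀(d/10 pc)
-2.44 − (-1.9) = -0.54 = 5 log₁₀(d/10)
d = 10 × 10^(-0.54/5) = 10 × 10^-0.108 = 7.798 pc.

7.80 pc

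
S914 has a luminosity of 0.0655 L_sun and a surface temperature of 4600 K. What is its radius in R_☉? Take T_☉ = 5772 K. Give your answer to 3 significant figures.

0.403 R_☉

R/R_☉ = √(L/L_☉) / (T/T_☉)² = √(0.0655) / (0.7970)²
       = 0.2559 / 0.6351 = 0.4030.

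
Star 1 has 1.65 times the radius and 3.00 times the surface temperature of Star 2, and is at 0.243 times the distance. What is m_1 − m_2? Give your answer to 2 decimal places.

-8.93

L_1/L_2 = (1.65)²(3.00)⁴ = 220.5.
F_1/F_2 = (L_1/L_2)/(d_1/d_2)² = 220.5/0.05905 = 3735.
m_1 − m_2 = −2.5 log₁₀(3735) = -8.93.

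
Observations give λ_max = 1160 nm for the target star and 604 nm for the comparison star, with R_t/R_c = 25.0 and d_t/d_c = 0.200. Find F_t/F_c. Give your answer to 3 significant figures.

1.15×10^3

Wien's law: T_t/T_c = λ_c/λ_t = 604/1160 = 0.5207.
L_t/L_c = (R_t/R_c)²(T_t/T_c)⁴ = (25.0)²(0.5207)⁴ = 45.94.
F_t/F_c = (L_t/L_c)/(d_t/d_c)² = 45.94/(0.200)² = 1149.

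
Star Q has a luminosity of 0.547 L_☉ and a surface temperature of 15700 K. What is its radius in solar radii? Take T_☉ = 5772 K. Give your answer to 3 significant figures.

0.100 solar radii

R/R_☉ = √(L/L_☉) / (T/T_☉)² = √(0.547) / (2.720)²
       = 0.7396 / 7.399 = 0.09996.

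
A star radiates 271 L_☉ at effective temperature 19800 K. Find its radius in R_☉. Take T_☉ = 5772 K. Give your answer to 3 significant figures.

1.40 R_☉

R/R_☉ = √(L/L_☉) / (T/T_☉)² = √(271) / (3.430)²
       = 16.46 / 11.77 = 1.399.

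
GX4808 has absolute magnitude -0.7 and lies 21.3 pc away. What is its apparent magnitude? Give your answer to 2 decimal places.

0.94

m = M + 5 log₁₀(d/10 pc) = -0.7 + 5 log₁₀(21.3/10)
  = -0.7 + 5 × 0.328 = -0.7 + 1.64 = 0.94.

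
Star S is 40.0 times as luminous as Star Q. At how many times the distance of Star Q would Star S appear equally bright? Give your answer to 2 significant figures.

6.3

Equal flux requires L_S/d_S² = L_Q/d_Q², so d_S/d_Q = √(L_S/L_Q)
= √(40.0) = 6.325.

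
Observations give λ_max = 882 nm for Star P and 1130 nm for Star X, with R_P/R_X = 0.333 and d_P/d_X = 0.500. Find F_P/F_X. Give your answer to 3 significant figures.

1.20

Wien's law: T_P/T_X = λ_X/λ_P = 1130/882 = 1.281.
L_P/L_X = (R_P/R_X)²(T_P/T_X)⁴ = (0.333)²(1.281)⁴ = 0.2988.
F_P/F_X = (L_P/L_X)/(d_P/d_X)² = 0.2988/(0.500)² = 1.195.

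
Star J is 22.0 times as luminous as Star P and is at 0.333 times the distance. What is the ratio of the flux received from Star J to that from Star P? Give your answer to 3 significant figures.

F = L/(4πd²), so F_J/F_P = (L_J/L_P) / (d_J/d_P)²
= 22.0 / (0.333)² = 22.0 / 0.1109 = 198.4.

198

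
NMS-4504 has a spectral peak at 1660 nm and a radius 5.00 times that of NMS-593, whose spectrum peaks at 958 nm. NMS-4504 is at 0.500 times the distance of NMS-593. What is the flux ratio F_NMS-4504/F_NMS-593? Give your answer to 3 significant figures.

Wien's law: T_NMS-4504/T_NMS-593 = λ_NMS-593/λ_NMS-4504 = 958/1660 = 0.5771.
L_NMS-4504/L_NMS-593 = (R_NMS-4504/R_NMS-593)²(T_NMS-4504/T_NMS-593)⁴ = (5.00)²(0.5771)⁴ = 2.773.
F_NMS-4504/F_NMS-593 = (L_NMS-4504/L_NMS-593)/(d_NMS-4504/d_NMS-593)² = 2.773/(0.500)² = 11.09.

11.1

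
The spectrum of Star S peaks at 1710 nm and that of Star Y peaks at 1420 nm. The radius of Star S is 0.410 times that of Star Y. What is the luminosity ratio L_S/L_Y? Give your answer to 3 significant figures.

0.0799

Wien's law gives T ∝ 1/λ_max, so T_S/T_Y = λ_Y/λ_S = 1420/1710 = 0.8304.
Then L ∝ R²T⁴ gives L_S/L_Y = (0.410)² × (0.8304)⁴ = 0.1681 × 0.4755 = 0.07993.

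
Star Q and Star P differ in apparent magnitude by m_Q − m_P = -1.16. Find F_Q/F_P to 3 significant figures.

F_Q/F_P = 10^(−(m_Q − m_P)/2.5) = 10^(1.16/2.5) = 10^0.464 = 2.911.

2.91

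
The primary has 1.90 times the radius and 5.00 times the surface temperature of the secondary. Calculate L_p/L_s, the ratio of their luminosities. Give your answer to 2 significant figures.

2.3×10^3

From the Stefan–Boltzmann law, L ∝ R²T⁴, so
L_p/L_s = (R_p/R_s)² (T_p/T_s)⁴ = (1.90)² × (5.00)⁴ = 3.610 × 625.0 = 2256.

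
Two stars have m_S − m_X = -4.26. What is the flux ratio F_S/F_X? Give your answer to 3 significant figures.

50.6

F_S/F_X = 10^(−(m_S − m_X)/2.5) = 10^(4.26/2.5) = 10^1.704 = 50.58.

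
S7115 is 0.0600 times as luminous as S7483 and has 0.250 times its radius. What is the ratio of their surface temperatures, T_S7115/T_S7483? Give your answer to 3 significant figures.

L ∝ R²T⁴ gives T ∝ (L/R²)^(1/4), so
T_S7115/T_S7483 = (0.0600 / 0.250²)^(1/4) = (0.9600)^(1/4) = 0.9898.

0.990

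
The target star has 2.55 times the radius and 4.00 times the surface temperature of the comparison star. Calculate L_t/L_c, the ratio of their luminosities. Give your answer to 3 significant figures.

1.66×10^3

From the Stefan–Boltzmann law, L ∝ R²T⁴, so
L_t/L_c = (R_t/R_c)² (T_t/T_c)⁴ = (2.55)² × (4.00)⁴ = 6.502 × 256.0 = 1665.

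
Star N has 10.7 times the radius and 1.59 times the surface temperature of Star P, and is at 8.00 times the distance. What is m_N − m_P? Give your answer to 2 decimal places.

-2.65

L_N/L_P = (10.7)²(1.59)⁴ = 731.7.
F_N/F_P = (L_N/L_P)/(d_N/d_P)² = 731.7/64.00 = 11.43.
m_N − m_P = −2.5 log₁₀(11.43) = -2.65.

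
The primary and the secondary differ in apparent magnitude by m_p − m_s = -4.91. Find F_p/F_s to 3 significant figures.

F_p/F_s = 10^(−(m_p − m_s)/2.5) = 10^(4.91/2.5) = 10^1.964 = 92.04.

92.0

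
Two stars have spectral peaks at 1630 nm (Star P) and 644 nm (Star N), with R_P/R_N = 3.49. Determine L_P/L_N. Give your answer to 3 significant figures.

Wien's law gives T ∝ 1/λ_max, so T_P/T_N = λ_N/λ_P = 644/1630 = 0.3951.
Then L ∝ R²T⁴ gives L_P/L_N = (3.49)² × (0.3951)⁴ = 12.18 × 0.02437 = 0.2968.

0.297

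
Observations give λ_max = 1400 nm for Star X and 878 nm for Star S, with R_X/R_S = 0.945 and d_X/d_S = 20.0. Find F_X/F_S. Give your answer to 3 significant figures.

Wien's law: T_X/T_S = λ_S/λ_X = 878/1400 = 0.6271.
L_X/L_S = (R_X/R_S)²(T_X/T_S)⁴ = (0.945)²(0.6271)⁴ = 0.1381.
F_X/F_S = (L_X/L_S)/(d_X/d_S)² = 0.1381/(20.0)² = 3.454×10^-4.

3.45×10^-4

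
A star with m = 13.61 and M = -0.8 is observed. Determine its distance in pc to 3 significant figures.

7.62×10^3 pc

m − M = 5 log₁₀(d/10 pc)
13.61 − (-0.8) = 14.41 = 5 log₁₀(d/10)
d = 10 × 10^(14.41/5) = 10 × 10^2.882 = 7621 pc.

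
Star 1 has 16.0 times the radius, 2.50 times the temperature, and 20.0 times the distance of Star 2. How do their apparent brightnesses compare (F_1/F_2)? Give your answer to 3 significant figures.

25.0

L_1/L_2 = (R_1/R_2)²(T_1/T_2)⁴ = (16.0)² × (2.50)⁴ = 1.000×10^4.
F_1/F_2 = (L_1/L_2)/(d_1/d_2)² = 1.000×10^4 / (20.0)² = 25.00.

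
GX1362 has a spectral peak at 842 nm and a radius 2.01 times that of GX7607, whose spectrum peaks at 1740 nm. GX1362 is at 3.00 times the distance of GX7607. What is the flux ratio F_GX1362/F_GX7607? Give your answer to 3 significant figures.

Wien's law: T_GX1362/T_GX7607 = λ_GX7607/λ_GX1362 = 1740/842 = 2.067.
L_GX1362/L_GX7607 = (R_GX1362/R_GX7607)²(T_GX1362/T_GX7607)⁴ = (2.01)²(2.067)⁴ = 73.68.
F_GX1362/F_GX7607 = (L_GX1362/L_GX7607)/(d_GX1362/d_GX7607)² = 73.68/(3.00)² = 8.186.

8.19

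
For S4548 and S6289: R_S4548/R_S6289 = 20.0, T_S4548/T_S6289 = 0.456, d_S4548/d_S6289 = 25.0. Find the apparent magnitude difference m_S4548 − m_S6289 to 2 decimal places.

L_S4548/L_S6289 = (20.0)²(0.456)⁴ = 17.29.
F_S4548/F_S6289 = (L_S4548/L_S6289)/(d_S4548/d_S6289)² = 17.29/625.0 = 0.02767.
m_S4548 − m_S6289 = −2.5 log₁₀(0.02767) = 3.89.

3.89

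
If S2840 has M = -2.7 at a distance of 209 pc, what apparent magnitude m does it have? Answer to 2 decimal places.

3.90

m = M + 5 log₁₀(d/10 pc) = -2.7 + 5 log₁₀(209/10)
  = -2.7 + 5 × 1.320 = -2.7 + 6.60 = 3.90.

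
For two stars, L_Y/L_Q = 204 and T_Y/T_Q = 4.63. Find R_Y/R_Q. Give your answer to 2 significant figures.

L ∝ R²T⁴ gives R ∝ √L / T², so
R_Y/R_Q = √(204) / (4.63)² = 14.28 / 21.44 = 0.6663.

0.67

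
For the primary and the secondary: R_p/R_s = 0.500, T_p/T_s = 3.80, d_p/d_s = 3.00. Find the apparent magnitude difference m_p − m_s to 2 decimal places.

L_p/L_s = (0.500)²(3.80)⁴ = 52.13.
F_p/F_s = (L_p/L_s)/(d_p/d_s)² = 52.13/9.000 = 5.792.
m_p − m_s = −2.5 log₁₀(5.792) = -1.91.

-1.91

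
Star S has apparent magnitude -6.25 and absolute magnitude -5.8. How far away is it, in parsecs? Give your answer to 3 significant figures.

8.13 pc

m − M = 5 log₁₀(d/10 pc)
-6.25 − (-5.8) = -0.45 = 5 log₁₀(d/10)
d = 10 × 10^(-0.45/5) = 10 × 10^-0.090 = 8.128 pc.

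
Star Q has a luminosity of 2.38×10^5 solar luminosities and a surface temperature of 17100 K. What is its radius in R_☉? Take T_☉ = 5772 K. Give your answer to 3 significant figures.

55.6 R_☉

R/R_☉ = √(L/L_☉) / (T/T_☉)² = √(2.38×10^5) / (2.963)²
       = 487.9 / 8.777 = 55.58.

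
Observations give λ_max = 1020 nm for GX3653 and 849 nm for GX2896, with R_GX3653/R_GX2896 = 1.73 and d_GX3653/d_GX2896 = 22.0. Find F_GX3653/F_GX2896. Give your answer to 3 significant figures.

0.00297

Wien's law: T_GX3653/T_GX2896 = λ_GX2896/λ_GX3653 = 849/1020 = 0.8324.
L_GX3653/L_GX2896 = (R_GX3653/R_GX2896)²(T_GX3653/T_GX2896)⁴ = (1.73)²(0.8324)⁴ = 1.437.
F_GX3653/F_GX2896 = (L_GX3653/L_GX2896)/(d_GX3653/d_GX2896)² = 1.437/(22.0)² = 0.002968.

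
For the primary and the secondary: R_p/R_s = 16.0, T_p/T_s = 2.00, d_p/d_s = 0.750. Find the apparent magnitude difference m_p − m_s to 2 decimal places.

-9.66

L_p/L_s = (16.0)²(2.00)⁴ = 4096.
F_p/F_s = (L_p/L_s)/(d_p/d_s)² = 4096/0.5625 = 7282.
m_p − m_s = −2.5 log₁₀(7282) = -9.66.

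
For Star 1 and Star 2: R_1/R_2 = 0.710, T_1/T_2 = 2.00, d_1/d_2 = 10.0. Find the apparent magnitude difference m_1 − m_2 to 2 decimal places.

L_1/L_2 = (0.710)²(2.00)⁴ = 8.066.
F_1/F_2 = (L_1/L_2)/(d_1/d_2)² = 8.066/100.0 = 0.08066.
m_1 − m_2 = −2.5 log₁₀(0.08066) = 2.73.

2.73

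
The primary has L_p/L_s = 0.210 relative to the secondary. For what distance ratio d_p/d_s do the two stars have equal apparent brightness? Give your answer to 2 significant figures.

Equal flux requires L_p/d_p² = L_s/d_s², so d_p/d_s = √(L_p/L_s)
= √(0.210) = 0.4583.

0.46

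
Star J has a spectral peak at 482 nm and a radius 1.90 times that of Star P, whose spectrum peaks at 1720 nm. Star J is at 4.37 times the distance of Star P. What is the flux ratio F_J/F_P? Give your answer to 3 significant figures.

30.7

Wien's law: T_J/T_P = λ_P/λ_J = 1720/482 = 3.568.
L_J/L_P = (R_J/R_P)²(T_J/T_P)⁴ = (1.90)²(3.568)⁴ = 585.4.
F_J/F_P = (L_J/L_P)/(d_J/d_P)² = 585.4/(4.37)² = 30.65.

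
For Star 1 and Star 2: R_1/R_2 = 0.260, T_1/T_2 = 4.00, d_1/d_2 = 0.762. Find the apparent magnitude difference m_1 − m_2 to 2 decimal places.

L_1/L_2 = (0.260)²(4.00)⁴ = 17.31.
F_1/F_2 = (L_1/L_2)/(d_1/d_2)² = 17.31/0.5806 = 29.80.
m_1 − m_2 = −2.5 log₁₀(29.80) = -3.69.

-3.69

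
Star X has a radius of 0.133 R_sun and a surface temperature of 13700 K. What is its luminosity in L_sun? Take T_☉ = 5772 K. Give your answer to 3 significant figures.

L/L_☉ = (R/R_☉)² (T/T_☉)⁴ = (0.133)² × (13700/5772)⁴
       = 0.01769 × (2.374)⁴ = 0.01769 × 31.74 = 0.5614.

0.561 L_sun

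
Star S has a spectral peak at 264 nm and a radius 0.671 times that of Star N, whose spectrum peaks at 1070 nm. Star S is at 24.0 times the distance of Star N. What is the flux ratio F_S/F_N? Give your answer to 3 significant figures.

Wien's law: T_S/T_N = λ_N/λ_S = 1070/264 = 4.053.
L_S/L_N = (R_S/R_N)²(T_S/T_N)⁴ = (0.671)²(4.053)⁴ = 121.5.
F_S/F_N = (L_S/L_N)/(d_S/d_N)² = 121.5/(24.0)² = 0.2109.

0.211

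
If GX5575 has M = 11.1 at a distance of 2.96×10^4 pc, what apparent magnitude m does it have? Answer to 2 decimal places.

28.46

m = M + 5 log₁₀(d/10 pc) = 11.1 + 5 log₁₀(2.96×10^4/10)
  = 11.1 + 5 × 3.471 = 11.1 + 17.36 = 28.46.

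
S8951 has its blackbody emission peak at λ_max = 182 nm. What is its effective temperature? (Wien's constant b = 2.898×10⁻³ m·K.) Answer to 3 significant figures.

T = b/λ_max = 2.898×10⁻³ / (182×10⁻⁹) = 1.592×10^4 K.

1.59×10^4 K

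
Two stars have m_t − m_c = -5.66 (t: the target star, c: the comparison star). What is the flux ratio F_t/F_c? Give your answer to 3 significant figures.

F_t/F_c = 10^(−(m_t − m_c)/2.5) = 10^(5.66/2.5) = 10^2.264 = 183.7.

184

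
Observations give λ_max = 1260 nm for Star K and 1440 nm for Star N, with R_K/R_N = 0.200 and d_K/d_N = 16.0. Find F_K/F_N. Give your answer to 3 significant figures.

2.67×10^-4

Wien's law: T_K/T_N = λ_N/λ_K = 1440/1260 = 1.143.
L_K/L_N = (R_K/R_N)²(T_K/T_N)⁴ = (0.200)²(1.143)⁴ = 0.06824.
F_K/F_N = (L_K/L_N)/(d_K/d_N)² = 0.06824/(16.0)² = 2.666×10^-4.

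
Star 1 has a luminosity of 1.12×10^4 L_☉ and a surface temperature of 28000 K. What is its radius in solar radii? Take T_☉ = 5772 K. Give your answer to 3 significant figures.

R/R_☉ = √(L/L_☉) / (T/T_☉)² = √(1.12×10^4) / (4.851)²
       = 105.8 / 23.53 = 4.497.

4.50 solar radii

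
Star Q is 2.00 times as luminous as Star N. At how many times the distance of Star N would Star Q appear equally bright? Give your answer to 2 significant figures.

Equal flux requires L_Q/d_Q² = L_N/d_N², so d_Q/d_N = √(L_Q/L_N)
= √(2.00) = 1.414.

1.4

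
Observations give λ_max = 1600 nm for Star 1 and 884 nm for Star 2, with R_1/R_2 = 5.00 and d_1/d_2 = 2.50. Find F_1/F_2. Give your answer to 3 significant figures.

Wien's law: T_1/T_2 = λ_2/λ_1 = 884/1600 = 0.5525.
L_1/L_2 = (R_1/R_2)²(T_1/T_2)⁴ = (5.00)²(0.5525)⁴ = 2.330.
F_1/F_2 = (L_1/L_2)/(d_1/d_2)² = 2.330/(2.50)² = 0.3727.

0.373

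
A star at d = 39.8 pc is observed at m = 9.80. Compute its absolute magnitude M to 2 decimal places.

M = m − 5 log₁₀(d/10 pc) = 9.80 − 5 log₁₀(39.8/10)
  = 9.80 − 5 × 0.600 = 9.80 − 3.00 = 6.80.

6.80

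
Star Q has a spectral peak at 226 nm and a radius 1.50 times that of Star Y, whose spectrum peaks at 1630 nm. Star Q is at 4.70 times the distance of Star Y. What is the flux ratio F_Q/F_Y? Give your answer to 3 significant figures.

276

Wien's law: T_Q/T_Y = λ_Y/λ_Q = 1630/226 = 7.212.
L_Q/L_Y = (R_Q/R_Y)²(T_Q/T_Y)⁴ = (1.50)²(7.212)⁴ = 6088.
F_Q/F_Y = (L_Q/L_Y)/(d_Q/d_Y)² = 6088/(4.70)² = 275.6.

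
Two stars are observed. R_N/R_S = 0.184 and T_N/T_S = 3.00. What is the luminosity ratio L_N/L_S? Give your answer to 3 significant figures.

From the Stefan–Boltzmann law, L ∝ R²T⁴, so
L_N/L_S = (R_N/R_S)² (T_N/T_S)⁴ = (0.184)² × (3.00)⁴ = 0.03386 × 81.00 = 2.742.

2.74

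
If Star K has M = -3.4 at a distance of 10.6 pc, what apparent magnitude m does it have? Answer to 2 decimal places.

m = M + 5 log₁₀(d/10 pc) = -3.4 + 5 log₁₀(10.6/10)
  = -3.4 + 5 × 0.025 = -3.4 + 0.13 = -3.27.

-3.27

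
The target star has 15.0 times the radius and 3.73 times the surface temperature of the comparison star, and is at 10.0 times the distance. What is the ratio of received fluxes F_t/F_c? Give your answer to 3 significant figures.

L_t/L_c = (R_t/R_c)²(T_t/T_c)⁴ = (15.0)² × (3.73)⁴ = 4.355×10^4.
F_t/F_c = (L_t/L_c)/(d_t/d_c)² = 4.355×10^4 / (10.0)² = 435.5.

436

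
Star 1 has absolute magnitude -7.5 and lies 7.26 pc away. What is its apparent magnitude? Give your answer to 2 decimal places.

m = M + 5 log₁₀(d/10 pc) = -7.5 + 5 log₁₀(7.26/10)
  = -7.5 + 5 × -0.139 = -7.5 + -0.70 = -8.20.

-8.20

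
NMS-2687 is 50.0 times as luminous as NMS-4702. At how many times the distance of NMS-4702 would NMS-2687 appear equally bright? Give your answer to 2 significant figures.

7.1

Equal flux requires L_NMS-2687/d_NMS-2687² = L_NMS-4702/d_NMS-4702², so d_NMS-2687/d_NMS-4702 = √(L_NMS-2687/L_NMS-4702)
= √(50.0) = 7.071.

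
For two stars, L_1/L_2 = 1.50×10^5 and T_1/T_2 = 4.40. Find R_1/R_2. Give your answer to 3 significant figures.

20.0

L ∝ R²T⁴ gives R ∝ √L / T², so
R_1/R_2 = √(1.50×10^5) / (4.40)² = 387.3 / 19.36 = 20.01.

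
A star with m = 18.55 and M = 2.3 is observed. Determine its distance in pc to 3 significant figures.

1.78×10^4 pc

m − M = 5 log₁₀(d/10 pc)
18.55 − (2.3) = 16.25 = 5 log₁₀(d/10)
d = 10 × 10^(16.25/5) = 10 × 10^3.250 = 1.778×10^4 pc.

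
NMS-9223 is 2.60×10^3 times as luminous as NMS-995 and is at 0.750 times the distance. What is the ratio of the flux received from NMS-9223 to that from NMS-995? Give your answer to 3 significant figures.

4.62×10^3

F = L/(4πd²), so F_NMS-9223/F_NMS-995 = (L_NMS-9223/L_NMS-995) / (d_NMS-9223/d_NMS-995)²
= 2.60×10^3 / (0.750)² = 2.60×10^3 / 0.5625 = 4622.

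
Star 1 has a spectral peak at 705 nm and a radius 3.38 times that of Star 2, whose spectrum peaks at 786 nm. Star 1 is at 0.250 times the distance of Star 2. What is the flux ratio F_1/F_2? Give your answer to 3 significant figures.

282

Wien's law: T_1/T_2 = λ_2/λ_1 = 786/705 = 1.115.
L_1/L_2 = (R_1/R_2)²(T_1/T_2)⁴ = (3.38)²(1.115)⁴ = 17.65.
F_1/F_2 = (L_1/L_2)/(d_1/d_2)² = 17.65/(0.250)² = 282.4.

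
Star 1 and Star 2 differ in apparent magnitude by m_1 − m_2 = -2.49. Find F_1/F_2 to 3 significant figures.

9.91

F_1/F_2 = 10^(−(m_1 − m_2)/2.5) = 10^(2.49/2.5) = 10^0.996 = 9.908.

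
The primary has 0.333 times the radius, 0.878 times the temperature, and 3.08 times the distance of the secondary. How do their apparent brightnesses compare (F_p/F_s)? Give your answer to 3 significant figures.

0.00695

L_p/L_s = (R_p/R_s)²(T_p/T_s)⁴ = (0.333)² × (0.878)⁴ = 0.06590.
F_p/F_s = (L_p/L_s)/(d_p/d_s)² = 0.06590 / (3.08)² = 0.006946.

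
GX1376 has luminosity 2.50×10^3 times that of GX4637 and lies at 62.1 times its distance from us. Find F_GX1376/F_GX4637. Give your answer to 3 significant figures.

0.648

F = L/(4πd²), so F_GX1376/F_GX4637 = (L_GX1376/L_GX4637) / (d_GX1376/d_GX4637)²
= 2.50×10^3 / (62.1)² = 2.50×10^3 / 3856 = 0.6483.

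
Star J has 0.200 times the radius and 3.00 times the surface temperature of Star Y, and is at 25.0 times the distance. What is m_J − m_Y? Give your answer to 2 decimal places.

5.71

L_J/L_Y = (0.200)²(3.00)⁴ = 3.240.
F_J/F_Y = (L_J/L_Y)/(d_J/d_Y)² = 3.240/625.0 = 0.005184.
m_J − m_Y = −2.5 log₁₀(0.005184) = 5.71.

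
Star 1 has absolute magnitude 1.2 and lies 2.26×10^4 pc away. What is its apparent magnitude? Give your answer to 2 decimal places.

17.97

m = M + 5 log₁₀(d/10 pc) = 1.2 + 5 log₁₀(2.26×10^4/10)
  = 1.2 + 5 × 3.354 = 1.2 + 16.77 = 17.97.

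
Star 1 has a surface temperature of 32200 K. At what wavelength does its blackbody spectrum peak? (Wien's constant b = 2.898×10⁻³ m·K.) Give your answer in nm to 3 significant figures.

λ_max = b/T = 2.898×10⁻³ / 32200 = 9.00×10^-8 m = 90.00 nm.

90.0 nm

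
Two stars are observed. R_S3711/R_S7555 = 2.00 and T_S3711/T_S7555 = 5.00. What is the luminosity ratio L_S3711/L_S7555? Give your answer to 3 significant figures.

2.50×10^3

From the Stefan–Boltzmann law, L ∝ R²T⁴, so
L_S3711/L_S7555 = (R_S3711/R_S7555)² (T_S3711/T_S7555)⁴ = (2.00)² × (5.00)⁴ = 4.000 × 625.0 = 2500.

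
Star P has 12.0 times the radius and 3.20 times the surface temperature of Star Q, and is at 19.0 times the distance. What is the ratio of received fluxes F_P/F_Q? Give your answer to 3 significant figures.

L_P/L_Q = (R_P/R_Q)²(T_P/T_Q)⁴ = (12.0)² × (3.20)⁴ = 1.510×10^4.
F_P/F_Q = (L_P/L_Q)/(d_P/d_Q)² = 1.510×10^4 / (19.0)² = 41.83.

41.8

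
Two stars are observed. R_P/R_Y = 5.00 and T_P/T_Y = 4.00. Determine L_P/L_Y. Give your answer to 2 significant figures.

6.4×10^3

From the Stefan–Boltzmann law, L ∝ R²T⁴, so
L_P/L_Y = (R_P/R_Y)² (T_P/T_Y)⁴ = (5.00)² × (4.00)⁴ = 25.00 × 256.0 = 6400.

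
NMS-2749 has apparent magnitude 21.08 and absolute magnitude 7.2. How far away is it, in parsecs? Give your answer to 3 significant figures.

m − M = 5 log₁₀(d/10 pc)
21.08 − (7.2) = 13.88 = 5 log₁₀(d/10)
d = 10 × 10^(13.88/5) = 10 × 10^2.776 = 5970 pc.

5.97×10^3 pc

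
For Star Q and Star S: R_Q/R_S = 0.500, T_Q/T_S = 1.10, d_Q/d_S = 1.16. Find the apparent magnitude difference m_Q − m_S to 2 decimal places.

L_Q/L_S = (0.500)²(1.10)⁴ = 0.3660.
F_Q/F_S = (L_Q/L_S)/(d_Q/d_S)² = 0.3660/1.346 = 0.2720.
m_Q − m_S = −2.5 log₁₀(0.2720) = 1.41.

1.41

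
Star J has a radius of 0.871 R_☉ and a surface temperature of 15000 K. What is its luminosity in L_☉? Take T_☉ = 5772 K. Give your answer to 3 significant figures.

L/L_☉ = (R/R_☉)² (T/T_☉)⁴ = (0.871)² × (15000/5772)⁴
       = 0.7586 × (2.599)⁴ = 0.7586 × 45.61 = 34.60.

34.6 L_☉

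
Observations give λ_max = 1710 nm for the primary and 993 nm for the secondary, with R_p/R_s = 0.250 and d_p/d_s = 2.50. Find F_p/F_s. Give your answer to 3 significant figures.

Wien's law: T_p/T_s = λ_s/λ_p = 993/1710 = 0.5807.
L_p/L_s = (R_p/R_s)²(T_p/T_s)⁴ = (0.250)²(0.5807)⁴ = 0.007107.
F_p/F_s = (L_p/L_s)/(d_p/d_s)² = 0.007107/(2.50)² = 0.001137.

0.00114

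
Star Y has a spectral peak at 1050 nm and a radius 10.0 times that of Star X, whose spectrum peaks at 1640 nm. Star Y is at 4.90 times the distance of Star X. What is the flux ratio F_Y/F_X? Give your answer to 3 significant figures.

Wien's law: T_Y/T_X = λ_X/λ_Y = 1640/1050 = 1.562.
L_Y/L_X = (R_Y/R_X)²(T_Y/T_X)⁴ = (10.0)²(1.562)⁴ = 595.1.
F_Y/F_X = (L_Y/L_X)/(d_Y/d_X)² = 595.1/(4.90)² = 24.79.

24.8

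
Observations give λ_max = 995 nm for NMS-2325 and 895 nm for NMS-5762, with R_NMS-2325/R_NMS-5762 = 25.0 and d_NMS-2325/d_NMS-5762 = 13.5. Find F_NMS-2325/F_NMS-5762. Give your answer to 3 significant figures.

2.24

Wien's law: T_NMS-2325/T_NMS-5762 = λ_NMS-5762/λ_NMS-2325 = 895/995 = 0.8995.
L_NMS-2325/L_NMS-5762 = (R_NMS-2325/R_NMS-5762)²(T_NMS-2325/T_NMS-5762)⁴ = (25.0)²(0.8995)⁴ = 409.1.
F_NMS-2325/F_NMS-5762 = (L_NMS-2325/L_NMS-5762)/(d_NMS-2325/d_NMS-5762)² = 409.1/(13.5)² = 2.245.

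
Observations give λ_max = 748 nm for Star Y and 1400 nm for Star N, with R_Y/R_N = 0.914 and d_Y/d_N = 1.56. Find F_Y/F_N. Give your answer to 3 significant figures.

4.21

Wien's law: T_Y/T_N = λ_N/λ_Y = 1400/748 = 1.872.
L_Y/L_N = (R_Y/R_N)²(T_Y/T_N)⁴ = (0.914)²(1.872)⁴ = 10.25.
F_Y/F_N = (L_Y/L_N)/(d_Y/d_N)² = 10.25/(1.56)² = 4.213.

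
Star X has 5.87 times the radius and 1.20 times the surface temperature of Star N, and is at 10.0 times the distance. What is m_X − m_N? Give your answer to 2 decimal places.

0.36

L_X/L_N = (5.87)²(1.20)⁴ = 71.45.
F_X/F_N = (L_X/L_N)/(d_X/d_N)² = 71.45/100.0 = 0.7145.
m_X − m_N = −2.5 log₁₀(0.7145) = 0.36.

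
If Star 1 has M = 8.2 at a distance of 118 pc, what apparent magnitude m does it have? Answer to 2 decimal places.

13.56

m = M + 5 log₁₀(d/10 pc) = 8.2 + 5 log₁₀(118/10)
  = 8.2 + 5 × 1.072 = 8.2 + 5.36 = 13.56.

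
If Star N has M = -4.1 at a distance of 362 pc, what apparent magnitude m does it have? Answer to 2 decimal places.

3.69

m = M + 5 log₁₀(d/10 pc) = -4.1 + 5 log₁₀(362/10)
  = -4.1 + 5 × 1.559 = -4.1 + 7.79 = 3.69.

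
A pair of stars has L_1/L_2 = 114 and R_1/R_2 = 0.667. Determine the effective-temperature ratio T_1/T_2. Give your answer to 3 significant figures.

4.00

L ∝ R²T⁴ gives T ∝ (L/R²)^(1/4), so
T_1/T_2 = (114 / 0.667²)^(1/4) = (256.2)^(1/4) = 4.001.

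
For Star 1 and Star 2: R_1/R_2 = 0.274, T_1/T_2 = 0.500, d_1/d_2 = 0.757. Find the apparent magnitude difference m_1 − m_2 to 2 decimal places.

5.22

L_1/L_2 = (0.274)²(0.500)⁴ = 0.004692.
F_1/F_2 = (L_1/L_2)/(d_1/d_2)² = 0.004692/0.5730 = 0.008188.
m_1 − m_2 = −2.5 log₁₀(0.008188) = 5.22.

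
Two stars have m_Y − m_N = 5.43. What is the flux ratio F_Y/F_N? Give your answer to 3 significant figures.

F_Y/F_N = 10^(−(m_Y − m_N)/2.5) = 10^(-5.43/2.5) = 10^-2.172 = 0.006730.

0.00673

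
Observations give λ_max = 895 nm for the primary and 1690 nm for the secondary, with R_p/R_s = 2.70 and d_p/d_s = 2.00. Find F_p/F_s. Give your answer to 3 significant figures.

23.2

Wien's law: T_p/T_s = λ_s/λ_p = 1690/895 = 1.888.
L_p/L_s = (R_p/R_s)²(T_p/T_s)⁴ = (2.70)²(1.888)⁴ = 92.68.
F_p/F_s = (L_p/L_s)/(d_p/d_s)² = 92.68/(2.00)² = 23.17.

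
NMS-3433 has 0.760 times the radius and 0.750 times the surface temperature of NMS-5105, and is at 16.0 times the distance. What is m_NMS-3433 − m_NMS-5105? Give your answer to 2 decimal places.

7.87

L_NMS-3433/L_NMS-5105 = (0.760)²(0.750)⁴ = 0.1828.
F_NMS-3433/F_NMS-5105 = (L_NMS-3433/L_NMS-5105)/(d_NMS-3433/d_NMS-5105)² = 0.1828/256.0 = 7.139×10^-4.
m_NMS-3433 − m_NMS-5105 = −2.5 log₁₀(7.139×10^-4) = 7.87.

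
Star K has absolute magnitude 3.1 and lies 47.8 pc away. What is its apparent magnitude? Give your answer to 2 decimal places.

6.50

m = M + 5 log₁₀(d/10 pc) = 3.1 + 5 log₁₀(47.8/10)
  = 3.1 + 5 × 0.679 = 3.1 + 3.40 = 6.50.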